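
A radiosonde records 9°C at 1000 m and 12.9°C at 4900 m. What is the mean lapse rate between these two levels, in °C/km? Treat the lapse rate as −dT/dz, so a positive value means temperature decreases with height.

-1°C/km

Γ = −ΔT/Δz = (9 − 12.9) / (4900 − 1000) m
  = -3.9°C / 3.9 km = -1°C/km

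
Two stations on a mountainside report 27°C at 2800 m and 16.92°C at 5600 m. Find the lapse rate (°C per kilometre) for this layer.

Γ = −ΔT/Δz = (27 − 16.92) / (5600 − 2800) m
  = 10.08°C / 2.8 km = 3.6°C/km

3.6°C/km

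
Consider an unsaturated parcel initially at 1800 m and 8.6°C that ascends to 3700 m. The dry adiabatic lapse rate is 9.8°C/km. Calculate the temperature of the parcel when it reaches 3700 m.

-10.02°C

1800–3700 m, dry adiabatic: Δz = 1.9 km ⇒ ΔT = -18.62°C; T = -10.02°C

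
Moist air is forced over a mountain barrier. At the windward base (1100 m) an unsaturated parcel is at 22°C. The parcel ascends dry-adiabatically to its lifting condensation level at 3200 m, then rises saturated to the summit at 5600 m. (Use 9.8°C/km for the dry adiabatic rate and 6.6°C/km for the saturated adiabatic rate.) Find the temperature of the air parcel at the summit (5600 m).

Dry to 3200 m: -9.8 × 2.1 km = -20.58°C, so T = 1.42°C.
Saturated to 5600 m: -6.6 × 2.4 km = -15.84°C, so T = -14.42°C.

-14.42°C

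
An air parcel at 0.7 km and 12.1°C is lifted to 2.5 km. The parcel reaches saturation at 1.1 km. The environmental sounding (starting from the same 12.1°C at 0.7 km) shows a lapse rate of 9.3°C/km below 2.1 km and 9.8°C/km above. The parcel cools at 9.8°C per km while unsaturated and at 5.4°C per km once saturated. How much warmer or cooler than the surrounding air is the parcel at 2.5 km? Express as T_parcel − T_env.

Parcel:
  700–1100 m, dry: Δz = 0.4 km ⇒ ΔT = -3.92°C; T = 8.18°C
  1100–2500 m, saturated: Δz = 1.4 km ⇒ ΔT = -7.56°C; T = 0.62°C
Environment:
  700–2100 m, environment, lower layer: Δz = 1.4 km ⇒ ΔT = -13.02°C; T = -0.92°C
  2100–2500 m, environment, upper layer: Δz = 0.4 km ⇒ ΔT = -3.92°C; T = -4.84°C
T_parcel − T_env = 0.62 − (-4.84) = +5.46°C

+5.46°C (parcel warmer than environment)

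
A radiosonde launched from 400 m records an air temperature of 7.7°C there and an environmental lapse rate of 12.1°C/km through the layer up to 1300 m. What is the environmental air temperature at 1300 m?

-3.19°C

400 → 1300 m (environmental, 12.1°C/km): ΔT = -12.1 × 0.9 = -10.89°C → T = -3.19°C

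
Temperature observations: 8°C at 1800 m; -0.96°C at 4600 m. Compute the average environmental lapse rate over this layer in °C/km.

Γ = −ΔT/Δz = (8 − (-0.96)) / (4600 − 1800) m
  = 8.96°C / 2.8 km = 3.2°C/km

3.2°C/km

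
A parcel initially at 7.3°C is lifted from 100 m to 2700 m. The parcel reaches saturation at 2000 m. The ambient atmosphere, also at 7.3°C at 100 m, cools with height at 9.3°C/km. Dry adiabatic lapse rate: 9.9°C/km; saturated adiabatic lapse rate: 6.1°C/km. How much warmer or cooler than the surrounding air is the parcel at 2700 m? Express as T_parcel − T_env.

Parcel:
  100–2000 m, dry: Δz = 1.9 km ⇒ ΔT = -18.81°C; T = -11.51°C
  2000–2700 m, saturated: Δz = 0.7 km ⇒ ΔT = -4.27°C; T = -15.78°C
Environment:
  100–2700 m, environment: Δz = 2.6 km ⇒ ΔT = -24.18°C; T = -16.88°C
T_parcel − T_env = -15.78 − (-16.88) = +1.1°C

+1.1°C (parcel warmer than environment)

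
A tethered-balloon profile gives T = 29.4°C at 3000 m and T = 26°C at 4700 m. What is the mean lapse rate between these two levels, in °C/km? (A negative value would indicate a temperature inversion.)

2°C/km

Γ = −ΔT/Δz = (29.4 − 26) / (4700 − 3000) m
  = 3.4°C / 1.7 km = 2°C/km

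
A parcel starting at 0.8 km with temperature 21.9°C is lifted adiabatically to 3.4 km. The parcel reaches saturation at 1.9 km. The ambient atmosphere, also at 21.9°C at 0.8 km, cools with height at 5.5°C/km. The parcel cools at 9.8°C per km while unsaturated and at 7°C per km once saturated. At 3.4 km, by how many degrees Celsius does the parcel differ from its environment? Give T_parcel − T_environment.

Parcel:
  Dry to 1900 m: -9.8 × 1.1 km = -10.78°C, so T = 11.12°C.
  Saturated to 3400 m: -7 × 1.5 km = -10.5°C, so T = 0.62°C.
Environment:
  Environment to 3400 m: -5.5 × 2.6 km = -14.3°C, so T = 7.6°C.
T_parcel − T_env = 0.62 − 7.6 = -6.98°C

-6.98°C (parcel cooler than environment)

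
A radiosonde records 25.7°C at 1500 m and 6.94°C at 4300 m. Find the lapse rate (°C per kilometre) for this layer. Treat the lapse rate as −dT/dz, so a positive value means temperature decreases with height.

6.7°C/km

Γ = −ΔT/Δz = (25.7 − 6.94) / (4300 − 1500) m
  = 18.76°C / 2.8 km = 6.7°C/km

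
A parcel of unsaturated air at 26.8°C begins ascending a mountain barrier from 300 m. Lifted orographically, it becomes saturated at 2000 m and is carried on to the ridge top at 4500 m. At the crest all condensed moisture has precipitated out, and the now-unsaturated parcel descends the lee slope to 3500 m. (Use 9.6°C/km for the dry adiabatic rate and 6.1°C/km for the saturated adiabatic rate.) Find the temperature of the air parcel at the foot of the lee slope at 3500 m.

4.83°C

Dry to 2000 m: -9.6 × 1.7 km = -16.32°C, so T = 10.48°C.
Saturated to 4500 m: -6.1 × 2.5 km = -15.25°C, so T = -4.77°C.
Dry descent to 3500 m: +9.6 × 1 km = +9.6°C, so T = 4.83°C.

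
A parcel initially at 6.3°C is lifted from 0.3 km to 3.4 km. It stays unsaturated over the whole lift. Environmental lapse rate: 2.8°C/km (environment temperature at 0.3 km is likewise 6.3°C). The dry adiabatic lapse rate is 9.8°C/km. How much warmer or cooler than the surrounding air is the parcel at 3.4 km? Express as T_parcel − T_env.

Parcel:
  Dry to 3400 m: -9.8 × 3.1 km = -30.38°C, so T = -24.08°C.
Environment:
  Environment to 3400 m: -2.8 × 3.1 km = -8.68°C, so T = -2.38°C.
T_parcel − T_env = -24.08 − (-2.38) = -21.7°C

-21.7°C (parcel cooler than environment)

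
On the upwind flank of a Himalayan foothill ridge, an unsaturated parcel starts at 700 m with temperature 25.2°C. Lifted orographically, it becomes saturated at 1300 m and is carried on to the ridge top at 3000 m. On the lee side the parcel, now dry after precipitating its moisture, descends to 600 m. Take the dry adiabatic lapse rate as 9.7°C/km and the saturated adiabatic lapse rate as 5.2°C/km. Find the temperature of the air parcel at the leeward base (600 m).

700 → 1300 m (dry, 9.7°C/km): ΔT = -9.7 × 0.6 = -5.82°C → T = 19.38°C
1300 → 3000 m (saturated, 5.2°C/km): ΔT = -5.2 × 1.7 = -8.84°C → T = 10.54°C
3000 → 600 m (dry descent, 9.7°C/km): ΔT = +9.7 × 2.4 = +23.28°C → T = 33.82°C

33.82°C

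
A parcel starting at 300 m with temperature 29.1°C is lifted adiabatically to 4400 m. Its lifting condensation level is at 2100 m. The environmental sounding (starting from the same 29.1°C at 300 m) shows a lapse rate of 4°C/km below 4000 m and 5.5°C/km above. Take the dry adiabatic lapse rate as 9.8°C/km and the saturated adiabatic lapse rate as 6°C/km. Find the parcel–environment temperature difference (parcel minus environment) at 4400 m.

Parcel:
  300–2100 m, dry: Δz = 1.8 km ⇒ ΔT = -17.64°C; T = 11.46°C
  2100–4400 m, saturated: Δz = 2.3 km ⇒ ΔT = -13.8°C; T = -2.34°C
Environment:
  300–4000 m, environment, lower layer: Δz = 3.7 km ⇒ ΔT = -14.8°C; T = 14.3°C
  4000–4400 m, environment, upper layer: Δz = 0.4 km ⇒ ΔT = -2.2°C; T = 12.1°C
T_parcel − T_env = -2.34 − 12.1 = -14.44°C

-14.44°C (parcel cooler than environment)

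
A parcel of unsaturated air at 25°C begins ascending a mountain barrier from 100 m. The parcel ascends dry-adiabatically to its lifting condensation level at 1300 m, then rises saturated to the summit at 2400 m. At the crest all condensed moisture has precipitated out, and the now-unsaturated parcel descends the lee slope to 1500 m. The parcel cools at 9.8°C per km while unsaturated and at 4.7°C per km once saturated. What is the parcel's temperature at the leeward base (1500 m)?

From 100 m to 1300 m (dry): cools by 9.8 × 1.2 = 11.76°C, giving 13.24°C.
From 1300 m to 2400 m (saturated): cools by 4.7 × 1.1 = 5.17°C, giving 8.07°C.
From 2400 m to 1500 m (dry descent): warms by 9.8 × 0.9 = 8.82°C, giving 16.89°C.

16.89°C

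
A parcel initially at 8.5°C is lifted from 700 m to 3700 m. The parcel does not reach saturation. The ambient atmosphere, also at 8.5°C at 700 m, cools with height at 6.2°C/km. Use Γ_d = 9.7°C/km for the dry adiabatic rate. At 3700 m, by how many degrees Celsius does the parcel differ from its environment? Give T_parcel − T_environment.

Parcel:
  From 700 m to 3700 m (dry): cools by 9.7 × 3 = 29.1°C, giving -20.6°C.
Environment:
  From 700 m to 3700 m (environment): cools by 6.2 × 3 = 18.6°C, giving -10.1°C.
T_parcel − T_env = -20.6 − (-10.1) = -10.5°C

-10.5°C (parcel cooler than environment)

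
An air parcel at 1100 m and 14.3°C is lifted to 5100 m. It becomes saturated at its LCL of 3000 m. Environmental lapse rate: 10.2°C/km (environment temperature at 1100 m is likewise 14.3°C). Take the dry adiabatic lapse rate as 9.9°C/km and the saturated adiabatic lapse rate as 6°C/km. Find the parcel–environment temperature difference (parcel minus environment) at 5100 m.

+9.39°C (parcel warmer than environment)

Parcel:
  From 1100 m to 3000 m (dry): cools by 9.9 × 1.9 = 18.81°C, giving -4.51°C.
  From 3000 m to 5100 m (saturated): cools by 6 × 2.1 = 12.6°C, giving -17.11°C.
Environment:
  From 1100 m to 5100 m (environment): cools by 10.2 × 4 = 40.8°C, giving -26.5°C.
T_parcel − T_env = -17.11 − (-26.5) = +9.39°C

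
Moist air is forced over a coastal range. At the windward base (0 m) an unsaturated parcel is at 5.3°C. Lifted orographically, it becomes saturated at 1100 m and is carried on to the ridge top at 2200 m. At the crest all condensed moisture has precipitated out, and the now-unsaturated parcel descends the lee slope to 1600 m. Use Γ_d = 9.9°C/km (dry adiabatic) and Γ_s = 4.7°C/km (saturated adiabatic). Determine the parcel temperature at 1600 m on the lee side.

-4.82°C

Dry to 1100 m: -9.9 × 1.1 km = -10.89°C, so T = -5.59°C.
Saturated to 2200 m: -4.7 × 1.1 km = -5.17°C, so T = -10.76°C.
Dry descent to 1600 m: +9.9 × 0.6 km = +5.94°C, so T = -4.82°C.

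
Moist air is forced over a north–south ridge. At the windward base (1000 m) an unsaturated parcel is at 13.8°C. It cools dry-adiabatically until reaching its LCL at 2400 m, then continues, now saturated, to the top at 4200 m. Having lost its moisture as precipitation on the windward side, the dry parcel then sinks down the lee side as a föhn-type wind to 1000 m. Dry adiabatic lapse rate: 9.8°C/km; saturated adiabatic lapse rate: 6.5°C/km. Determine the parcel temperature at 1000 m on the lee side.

19.74°C

1000 → 2400 m (dry, 9.8°C/km): ΔT = -9.8 × 1.4 = -13.72°C → T = 0.08°C
2400 → 4200 m (saturated, 6.5°C/km): ΔT = -6.5 × 1.8 = -11.7°C → T = -11.62°C
4200 → 1000 m (dry descent, 9.8°C/km): ΔT = +9.8 × 3.2 = +31.36°C → T = 19.74°C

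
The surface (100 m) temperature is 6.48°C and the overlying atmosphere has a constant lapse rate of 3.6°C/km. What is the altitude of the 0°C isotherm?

Height above start = (6.48 − 0) / 3.6 = 1.8 km
Altitude = 100 m + 1800 m = 1900 m

1900 m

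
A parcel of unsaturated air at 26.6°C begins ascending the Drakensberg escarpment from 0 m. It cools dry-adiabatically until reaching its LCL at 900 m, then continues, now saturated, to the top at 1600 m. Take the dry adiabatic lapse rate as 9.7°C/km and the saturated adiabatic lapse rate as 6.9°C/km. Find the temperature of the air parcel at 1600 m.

0–900 m, dry: Δz = 0.9 km ⇒ ΔT = -8.73°C; T = 17.87°C
900–1600 m, saturated: Δz = 0.7 km ⇒ ΔT = -4.83°C; T = 13.04°C

13.04°C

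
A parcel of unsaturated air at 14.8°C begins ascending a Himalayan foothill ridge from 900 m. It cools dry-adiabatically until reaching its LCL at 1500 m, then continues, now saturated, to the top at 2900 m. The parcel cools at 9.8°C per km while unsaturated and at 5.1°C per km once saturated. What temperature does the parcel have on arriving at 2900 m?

1.78°C

Dry to 1500 m: -9.8 × 0.6 km = -5.88°C, so T = 8.92°C.
Saturated to 2900 m: -5.1 × 1.4 km = -7.14°C, so T = 1.78°C.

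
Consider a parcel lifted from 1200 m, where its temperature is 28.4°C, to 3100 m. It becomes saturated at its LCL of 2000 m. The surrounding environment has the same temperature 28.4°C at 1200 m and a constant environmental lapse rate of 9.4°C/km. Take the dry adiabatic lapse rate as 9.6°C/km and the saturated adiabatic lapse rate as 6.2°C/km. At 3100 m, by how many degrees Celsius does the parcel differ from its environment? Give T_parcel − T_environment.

+3.36°C (parcel warmer than environment)

Parcel:
  Dry to 2000 m: -9.6 × 0.8 km = -7.68°C, so T = 20.72°C.
  Saturated to 3100 m: -6.2 × 1.1 km = -6.82°C, so T = 13.9°C.
Environment:
  Environment to 3100 m: -9.4 × 1.9 km = -17.86°C, so T = 10.54°C.
T_parcel − T_env = 13.9 − 10.54 = +3.36°C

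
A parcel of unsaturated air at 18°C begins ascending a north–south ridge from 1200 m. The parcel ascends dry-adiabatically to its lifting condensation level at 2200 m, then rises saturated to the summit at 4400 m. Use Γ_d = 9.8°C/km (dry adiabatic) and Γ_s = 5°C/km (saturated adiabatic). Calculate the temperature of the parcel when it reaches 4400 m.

-2.8°C

1200 → 2200 m (dry, 9.8°C/km): ΔT = -9.8 × 1 = -9.8°C → T = 8.2°C
2200 → 4400 m (saturated, 5°C/km): ΔT = -5 × 2.2 = -11°C → T = -2.8°C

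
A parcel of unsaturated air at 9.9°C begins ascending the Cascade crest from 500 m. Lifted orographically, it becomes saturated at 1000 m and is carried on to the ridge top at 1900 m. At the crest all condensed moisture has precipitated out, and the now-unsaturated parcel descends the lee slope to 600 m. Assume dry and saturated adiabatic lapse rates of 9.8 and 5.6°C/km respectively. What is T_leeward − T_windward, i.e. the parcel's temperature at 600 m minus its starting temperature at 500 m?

+2.8°C

500–1000 m, dry: Δz = 0.5 km ⇒ ΔT = -4.9°C; T = 5°C
1000–1900 m, saturated: Δz = 0.9 km ⇒ ΔT = -5.04°C; T = -0.04°C
1900–600 m, dry descent: Δz = 1.3 km ⇒ ΔT = +12.74°C; T = 12.7°C
Net change vs windward start: 12.7 − 9.9 = +2.8°C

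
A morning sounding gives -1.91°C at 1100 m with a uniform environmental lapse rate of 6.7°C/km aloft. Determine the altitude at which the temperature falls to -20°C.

3800 m

Height above start = (-1.91 − (-20)) / 6.7 = 2.7 km
Altitude = 1100 m + 2700 m = 3800 m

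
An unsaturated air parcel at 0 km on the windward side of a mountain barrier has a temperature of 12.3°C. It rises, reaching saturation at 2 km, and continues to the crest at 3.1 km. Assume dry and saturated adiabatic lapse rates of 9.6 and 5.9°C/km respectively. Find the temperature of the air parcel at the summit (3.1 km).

-13.39°C

Dry to 2000 m: -9.6 × 2 km = -19.2°C, so T = -6.9°C.
Saturated to 3100 m: -5.9 × 1.1 km = -6.49°C, so T = -13.39°C.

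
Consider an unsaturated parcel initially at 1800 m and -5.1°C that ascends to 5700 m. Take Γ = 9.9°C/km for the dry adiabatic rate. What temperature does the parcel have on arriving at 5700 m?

-43.71°C

1800–5700 m, dry adiabatic: Δz = 3.9 km ⇒ ΔT = -38.61°C; T = -43.71°C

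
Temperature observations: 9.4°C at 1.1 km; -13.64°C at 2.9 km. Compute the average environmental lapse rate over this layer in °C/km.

12.8°C/km

Γ = −ΔT/Δz = (9.4 − (-13.64)) / (2900 − 1100) m
  = 23.04°C / 1.8 km = 12.8°C/km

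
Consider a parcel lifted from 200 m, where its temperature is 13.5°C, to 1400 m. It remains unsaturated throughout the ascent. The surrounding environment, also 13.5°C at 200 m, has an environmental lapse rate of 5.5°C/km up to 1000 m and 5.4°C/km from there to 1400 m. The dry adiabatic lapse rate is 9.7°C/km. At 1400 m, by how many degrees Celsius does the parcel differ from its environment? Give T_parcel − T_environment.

-5.08°C (parcel cooler than environment)

Parcel:
  200–1400 m, dry: Δz = 1.2 km ⇒ ΔT = -11.64°C; T = 1.86°C
Environment:
  200–1000 m, environment, lower layer: Δz = 0.8 km ⇒ ΔT = -4.4°C; T = 9.1°C
  1000–1400 m, environment, upper layer: Δz = 0.4 km ⇒ ΔT = -2.16°C; T = 6.94°C
T_parcel − T_env = 1.86 − 6.94 = -5.08°C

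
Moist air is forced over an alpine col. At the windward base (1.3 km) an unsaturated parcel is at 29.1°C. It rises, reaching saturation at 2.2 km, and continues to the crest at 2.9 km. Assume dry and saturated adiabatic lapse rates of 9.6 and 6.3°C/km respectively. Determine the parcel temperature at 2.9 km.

1300 → 2200 m (dry, 9.6°C/km): ΔT = -9.6 × 0.9 = -8.64°C → T = 20.46°C
2200 → 2900 m (saturated, 6.3°C/km): ΔT = -6.3 × 0.7 = -4.41°C → T = 16.05°C

16.05°C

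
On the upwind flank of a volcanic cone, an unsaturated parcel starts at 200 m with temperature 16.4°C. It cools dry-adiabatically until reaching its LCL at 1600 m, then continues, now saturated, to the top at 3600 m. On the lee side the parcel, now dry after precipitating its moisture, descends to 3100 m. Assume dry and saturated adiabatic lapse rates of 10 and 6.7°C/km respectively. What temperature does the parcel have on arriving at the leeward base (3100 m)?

-6°C

Dry to 1600 m: -10 × 1.4 km = -14°C, so T = 2.4°C.
Saturated to 3600 m: -6.7 × 2 km = -13.4°C, so T = -11°C.
Dry descent to 3100 m: +10 × 0.5 km = +5°C, so T = -6°C.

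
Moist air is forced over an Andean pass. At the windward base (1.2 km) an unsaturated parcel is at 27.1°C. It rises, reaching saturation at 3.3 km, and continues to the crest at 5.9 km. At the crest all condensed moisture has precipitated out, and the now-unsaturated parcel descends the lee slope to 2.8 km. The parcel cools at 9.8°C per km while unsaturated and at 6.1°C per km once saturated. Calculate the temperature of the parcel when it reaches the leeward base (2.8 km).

21.04°C

From 1200 m to 3300 m (dry): cools by 9.8 × 2.1 = 20.58°C, giving 6.52°C.
From 3300 m to 5900 m (saturated): cools by 6.1 × 2.6 = 15.86°C, giving -9.34°C.
From 5900 m to 2800 m (dry descent): warms by 9.8 × 3.1 = 30.38°C, giving 21.04°C.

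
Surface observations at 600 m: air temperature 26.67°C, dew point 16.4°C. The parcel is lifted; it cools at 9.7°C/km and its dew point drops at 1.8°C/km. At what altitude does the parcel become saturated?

1900 m

T and T_d converge at 9.7 − 1.8 = 7.9°C per km
Height above start = (26.67 − 16.4) / 7.9 = 1.3 km
LCL altitude = 600 m + 1300 m = 1900 m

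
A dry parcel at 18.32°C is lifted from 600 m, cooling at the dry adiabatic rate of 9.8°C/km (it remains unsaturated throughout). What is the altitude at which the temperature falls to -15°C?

Height above start = (18.32 − (-15)) / 9.8 = 3.4 km
Altitude = 600 m + 3400 m = 4000 m

4000 m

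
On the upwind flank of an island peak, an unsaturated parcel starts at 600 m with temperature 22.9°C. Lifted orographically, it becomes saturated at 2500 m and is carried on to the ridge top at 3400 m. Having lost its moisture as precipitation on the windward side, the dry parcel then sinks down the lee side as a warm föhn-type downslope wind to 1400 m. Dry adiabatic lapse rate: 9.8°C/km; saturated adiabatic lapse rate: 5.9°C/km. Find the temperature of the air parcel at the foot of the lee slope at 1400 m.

600–2500 m, dry: Δz = 1.9 km ⇒ ΔT = -18.62°C; T = 4.28°C
2500–3400 m, saturated: Δz = 0.9 km ⇒ ΔT = -5.31°C; T = -1.03°C
3400–1400 m, dry descent: Δz = 2 km ⇒ ΔT = +19.6°C; T = 18.57°C

18.57°C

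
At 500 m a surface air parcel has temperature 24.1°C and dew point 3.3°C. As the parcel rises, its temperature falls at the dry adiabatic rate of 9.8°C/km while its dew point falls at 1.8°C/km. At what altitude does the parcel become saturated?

T and T_d converge at 9.8 − 1.8 = 8°C per km
Height above start = (24.1 − 3.3) / 8 = 2.6 km
LCL altitude = 500 m + 2600 m = 3100 m

3100 m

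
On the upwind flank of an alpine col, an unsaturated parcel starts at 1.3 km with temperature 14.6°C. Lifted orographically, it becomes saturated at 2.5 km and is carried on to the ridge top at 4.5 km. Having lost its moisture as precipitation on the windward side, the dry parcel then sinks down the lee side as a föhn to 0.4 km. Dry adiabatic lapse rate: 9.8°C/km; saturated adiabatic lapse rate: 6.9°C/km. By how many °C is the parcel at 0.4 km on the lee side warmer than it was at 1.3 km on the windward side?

+14.62°C

Dry to 2500 m: -9.8 × 1.2 km = -11.76°C, so T = 2.84°C.
Saturated to 4500 m: -6.9 × 2 km = -13.8°C, so T = -10.96°C.
Dry descent to 400 m: +9.8 × 4.1 km = +40.18°C, so T = 29.22°C.
Net change vs windward start: 29.22 − 14.6 = +14.62°C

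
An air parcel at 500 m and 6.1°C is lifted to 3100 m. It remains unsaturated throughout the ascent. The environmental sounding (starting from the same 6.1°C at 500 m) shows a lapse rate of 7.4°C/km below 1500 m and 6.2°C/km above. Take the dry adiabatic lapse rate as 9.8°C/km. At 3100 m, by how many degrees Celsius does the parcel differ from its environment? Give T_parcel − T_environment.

Parcel:
  500–3100 m, dry: Δz = 2.6 km ⇒ ΔT = -25.48°C; T = -19.38°C
Environment:
  500–1500 m, environment, lower layer: Δz = 1 km ⇒ ΔT = -7.4°C; T = -1.3°C
  1500–3100 m, environment, upper layer: Δz = 1.6 km ⇒ ΔT = -9.92°C; T = -11.22°C
T_parcel − T_env = -19.38 − (-11.22) = -8.16°C

-8.16°C (parcel cooler than environment)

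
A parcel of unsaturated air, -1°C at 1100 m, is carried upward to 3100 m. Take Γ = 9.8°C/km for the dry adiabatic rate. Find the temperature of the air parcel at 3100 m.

1100–3100 m, dry adiabatic: Δz = 2 km ⇒ ΔT = -19.6°C; T = -20.6°C

-20.6°C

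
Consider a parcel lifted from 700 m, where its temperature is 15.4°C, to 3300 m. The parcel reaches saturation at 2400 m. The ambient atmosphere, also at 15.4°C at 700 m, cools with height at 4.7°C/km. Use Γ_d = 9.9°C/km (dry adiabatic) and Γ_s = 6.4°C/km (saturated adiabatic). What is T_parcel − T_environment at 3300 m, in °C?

-10.37°C (parcel cooler than environment)

Parcel:
  700 → 2400 m (dry, 9.9°C/km): ΔT = -9.9 × 1.7 = -16.83°C → T = -1.43°C
  2400 → 3300 m (saturated, 6.4°C/km): ΔT = -6.4 × 0.9 = -5.76°C → T = -7.19°C
Environment:
  700 → 3300 m (environment, 4.7°C/km): ΔT = -4.7 × 2.6 = -12.22°C → T = 3.18°C
T_parcel − T_env = -7.19 − 3.18 = -10.37°C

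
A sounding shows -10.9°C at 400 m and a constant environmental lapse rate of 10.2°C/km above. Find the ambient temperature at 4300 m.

-50.68°C

From 400 m to 4300 m (environmental): cools by 10.2 × 3.9 = 39.78°C, giving -50.68°C.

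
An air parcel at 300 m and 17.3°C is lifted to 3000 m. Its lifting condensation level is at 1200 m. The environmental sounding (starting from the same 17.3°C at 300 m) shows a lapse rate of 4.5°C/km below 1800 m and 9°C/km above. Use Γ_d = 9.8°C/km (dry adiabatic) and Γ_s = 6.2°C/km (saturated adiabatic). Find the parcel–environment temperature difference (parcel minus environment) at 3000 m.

Parcel:
  300 → 1200 m (dry, 9.8°C/km): ΔT = -9.8 × 0.9 = -8.82°C → T = 8.48°C
  1200 → 3000 m (saturated, 6.2°C/km): ΔT = -6.2 × 1.8 = -11.16°C → T = -2.68°C
Environment:
  300 → 1800 m (environment, lower layer, 4.5°C/km): ΔT = -4.5 × 1.5 = -6.75°C → T = 10.55°C
  1800 → 3000 m (environment, upper layer, 9°C/km): ΔT = -9 × 1.2 = -10.8°C → T = -0.25°C
T_parcel − T_env = -2.68 − (-0.25) = -2.43°C

-2.43°C (parcel cooler than environment)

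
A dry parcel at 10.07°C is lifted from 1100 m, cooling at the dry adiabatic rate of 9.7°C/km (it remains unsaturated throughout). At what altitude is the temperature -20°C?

Height above start = (10.07 − (-20)) / 9.7 = 3.1 km
Altitude = 1100 m + 3100 m = 4200 m

4200 m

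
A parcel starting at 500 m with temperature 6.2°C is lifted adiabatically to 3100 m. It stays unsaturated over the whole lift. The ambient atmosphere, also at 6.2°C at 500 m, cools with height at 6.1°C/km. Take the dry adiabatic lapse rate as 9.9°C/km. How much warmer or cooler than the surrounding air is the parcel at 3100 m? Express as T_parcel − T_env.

Parcel:
  500 → 3100 m (dry, 9.9°C/km): ΔT = -9.9 × 2.6 = -25.74°C → T = -19.54°C
Environment:
  500 → 3100 m (environment, 6.1°C/km): ΔT = -6.1 × 2.6 = -15.86°C → T = -9.66°C
T_parcel − T_env = -19.54 − (-9.66) = -9.88°C

-9.88°C (parcel cooler than environment)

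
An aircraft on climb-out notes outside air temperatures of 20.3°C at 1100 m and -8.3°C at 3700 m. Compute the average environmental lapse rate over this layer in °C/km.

11°C/km

Γ = −ΔT/Δz = (20.3 − (-8.3)) / (3700 − 1100) m
  = 28.6°C / 2.6 km = 11°C/km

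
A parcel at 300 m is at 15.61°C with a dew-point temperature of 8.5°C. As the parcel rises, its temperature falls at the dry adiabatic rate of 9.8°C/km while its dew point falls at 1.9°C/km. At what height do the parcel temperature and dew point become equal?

1200 m

T and T_d converge at 9.8 − 1.9 = 7.9°C per km
Height above start = (15.61 − 8.5) / 7.9 = 0.9 km
LCL altitude = 300 m + 900 m = 1200 m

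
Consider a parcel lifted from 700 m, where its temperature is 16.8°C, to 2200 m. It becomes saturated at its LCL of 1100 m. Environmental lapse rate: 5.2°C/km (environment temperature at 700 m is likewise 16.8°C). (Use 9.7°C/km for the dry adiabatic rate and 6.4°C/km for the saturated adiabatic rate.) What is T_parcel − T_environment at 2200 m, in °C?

Parcel:
  700–1100 m, dry: Δz = 0.4 km ⇒ ΔT = -3.88°C; T = 12.92°C
  1100–2200 m, saturated: Δz = 1.1 km ⇒ ΔT = -7.04°C; T = 5.88°C
Environment:
  700–2200 m, environment: Δz = 1.5 km ⇒ ΔT = -7.8°C; T = 9°C
T_parcel − T_env = 5.88 − 9 = -3.12°C

-3.12°C (parcel cooler than environment)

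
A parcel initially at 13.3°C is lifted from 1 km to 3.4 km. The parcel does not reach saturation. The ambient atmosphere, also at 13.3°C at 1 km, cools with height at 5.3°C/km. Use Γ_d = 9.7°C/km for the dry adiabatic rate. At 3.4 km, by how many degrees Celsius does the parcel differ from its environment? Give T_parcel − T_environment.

-10.56°C (parcel cooler than environment)

Parcel:
  1000–3400 m, dry: Δz = 2.4 km ⇒ ΔT = -23.28°C; T = -9.98°C
Environment:
  1000–3400 m, environment: Δz = 2.4 km ⇒ ΔT = -12.72°C; T = 0.58°C
T_parcel − T_env = -9.98 − 0.58 = -10.56°C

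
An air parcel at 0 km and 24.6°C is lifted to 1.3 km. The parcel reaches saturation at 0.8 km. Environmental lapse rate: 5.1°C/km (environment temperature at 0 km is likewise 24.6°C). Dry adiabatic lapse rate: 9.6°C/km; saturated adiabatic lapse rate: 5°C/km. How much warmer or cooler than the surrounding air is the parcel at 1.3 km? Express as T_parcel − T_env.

-3.55°C (parcel cooler than environment)

Parcel:
  0 → 800 m (dry, 9.6°C/km): ΔT = -9.6 × 0.8 = -7.68°C → T = 16.92°C
  800 → 1300 m (saturated, 5°C/km): ΔT = -5 × 0.5 = -2.5°C → T = 14.42°C
Environment:
  0 → 1300 m (environment, 5.1°C/km): ΔT = -5.1 × 1.3 = -6.63°C → T = 17.97°C
T_parcel − T_env = 14.42 − 17.97 = -3.55°C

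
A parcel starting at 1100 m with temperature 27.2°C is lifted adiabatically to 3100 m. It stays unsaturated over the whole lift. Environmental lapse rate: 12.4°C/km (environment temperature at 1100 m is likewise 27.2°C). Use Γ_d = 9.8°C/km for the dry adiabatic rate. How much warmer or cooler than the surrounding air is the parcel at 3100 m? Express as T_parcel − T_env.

Parcel:
  From 1100 m to 3100 m (dry): cools by 9.8 × 2 = 19.6°C, giving 7.6°C.
Environment:
  From 1100 m to 3100 m (environment): cools by 12.4 × 2 = 24.8°C, giving 2.4°C.
T_parcel − T_env = 7.6 − 2.4 = +5.2°C

+5.2°C (parcel warmer than environment)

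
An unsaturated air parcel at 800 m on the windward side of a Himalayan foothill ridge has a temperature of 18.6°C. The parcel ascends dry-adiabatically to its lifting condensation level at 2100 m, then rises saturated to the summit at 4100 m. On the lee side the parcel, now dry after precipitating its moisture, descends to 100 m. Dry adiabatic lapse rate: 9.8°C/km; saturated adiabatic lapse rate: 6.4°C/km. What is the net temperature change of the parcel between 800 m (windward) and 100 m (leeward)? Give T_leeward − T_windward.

+13.66°C

800 → 2100 m (dry, 9.8°C/km): ΔT = -9.8 × 1.3 = -12.74°C → T = 5.86°C
2100 → 4100 m (saturated, 6.4°C/km): ΔT = -6.4 × 2 = -12.8°C → T = -6.94°C
4100 → 100 m (dry descent, 9.8°C/km): ΔT = +9.8 × 4 = +39.2°C → T = 32.26°C
Net change vs windward start: 32.26 − 18.6 = +13.66°C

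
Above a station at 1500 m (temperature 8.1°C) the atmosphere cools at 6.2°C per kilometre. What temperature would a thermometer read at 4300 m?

1500 → 4300 m (environmental, 6.2°C/km): ΔT = -6.2 × 2.8 = -17.36°C → T = -9.26°C

-9.26°C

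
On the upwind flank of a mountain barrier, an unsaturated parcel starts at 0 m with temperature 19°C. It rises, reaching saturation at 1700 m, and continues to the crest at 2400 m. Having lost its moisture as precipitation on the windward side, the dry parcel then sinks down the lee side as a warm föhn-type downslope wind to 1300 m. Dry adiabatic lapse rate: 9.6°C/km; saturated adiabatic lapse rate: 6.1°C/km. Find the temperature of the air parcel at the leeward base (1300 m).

From 0 m to 1700 m (dry): cools by 9.6 × 1.7 = 16.32°C, giving 2.68°C.
From 1700 m to 2400 m (saturated): cools by 6.1 × 0.7 = 4.27°C, giving -1.59°C.
From 2400 m to 1300 m (dry descent): warms by 9.6 × 1.1 = 10.56°C, giving 8.97°C.

8.97°C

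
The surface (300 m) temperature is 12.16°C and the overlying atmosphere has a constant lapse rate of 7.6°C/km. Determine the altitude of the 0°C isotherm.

Height above start = (12.16 − 0) / 7.6 = 1.6 km
Altitude = 300 m + 1600 m = 1900 m

1900 m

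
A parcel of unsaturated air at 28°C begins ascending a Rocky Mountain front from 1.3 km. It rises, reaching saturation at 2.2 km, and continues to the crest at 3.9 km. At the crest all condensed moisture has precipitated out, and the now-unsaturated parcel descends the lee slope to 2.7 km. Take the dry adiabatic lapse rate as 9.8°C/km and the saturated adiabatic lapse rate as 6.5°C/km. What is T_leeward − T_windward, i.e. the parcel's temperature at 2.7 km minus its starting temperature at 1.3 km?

-8.11°C

1300 → 2200 m (dry, 9.8°C/km): ΔT = -9.8 × 0.9 = -8.82°C → T = 19.18°C
2200 → 3900 m (saturated, 6.5°C/km): ΔT = -6.5 × 1.7 = -11.05°C → T = 8.13°C
3900 → 2700 m (dry descent, 9.8°C/km): ΔT = +9.8 × 1.2 = +11.76°C → T = 19.89°C
Net change vs windward start: 19.89 − 28 = -8.11°C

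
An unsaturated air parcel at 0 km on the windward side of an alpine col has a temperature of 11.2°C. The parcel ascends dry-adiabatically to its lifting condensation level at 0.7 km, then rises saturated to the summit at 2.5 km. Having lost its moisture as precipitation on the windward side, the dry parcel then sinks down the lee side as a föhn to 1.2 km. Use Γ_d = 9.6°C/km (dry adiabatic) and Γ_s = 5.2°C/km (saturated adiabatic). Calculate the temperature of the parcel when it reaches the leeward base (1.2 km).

0–700 m, dry: Δz = 0.7 km ⇒ ΔT = -6.72°C; T = 4.48°C
700–2500 m, saturated: Δz = 1.8 km ⇒ ΔT = -9.36°C; T = -4.88°C
2500–1200 m, dry descent: Δz = 1.3 km ⇒ ΔT = +12.48°C; T = 7.6°C

7.6°C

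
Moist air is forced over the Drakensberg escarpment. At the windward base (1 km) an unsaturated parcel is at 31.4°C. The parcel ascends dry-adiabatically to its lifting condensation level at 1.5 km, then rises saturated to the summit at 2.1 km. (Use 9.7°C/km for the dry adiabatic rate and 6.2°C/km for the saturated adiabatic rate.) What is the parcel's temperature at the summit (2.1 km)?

From 1000 m to 1500 m (dry): cools by 9.7 × 0.5 = 4.85°C, giving 26.55°C.
From 1500 m to 2100 m (saturated): cools by 6.2 × 0.6 = 3.72°C, giving 22.83°C.

22.83°C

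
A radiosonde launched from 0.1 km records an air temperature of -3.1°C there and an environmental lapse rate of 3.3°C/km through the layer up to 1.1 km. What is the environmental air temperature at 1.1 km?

Environmental to 1100 m: -3.3 × 1 km = -3.3°C, so T = -6.4°C.

-6.4°C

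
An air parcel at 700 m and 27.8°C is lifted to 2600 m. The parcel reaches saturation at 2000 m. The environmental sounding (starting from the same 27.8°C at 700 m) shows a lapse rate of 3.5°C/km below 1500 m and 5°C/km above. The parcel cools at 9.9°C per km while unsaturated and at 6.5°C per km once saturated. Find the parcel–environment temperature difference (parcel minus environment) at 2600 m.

Parcel:
  700 → 2000 m (dry, 9.9°C/km): ΔT = -9.9 × 1.3 = -12.87°C → T = 14.93°C
  2000 → 2600 m (saturated, 6.5°C/km): ΔT = -6.5 × 0.6 = -3.9°C → T = 11.03°C
Environment:
  700 → 1500 m (environment, lower layer, 3.5°C/km): ΔT = -3.5 × 0.8 = -2.8°C → T = 25°C
  1500 → 2600 m (environment, upper layer, 5°C/km): ΔT = -5 × 1.1 = -5.5°C → T = 19.5°C
T_parcel − T_env = 11.03 − 19.5 = -8.47°C

-8.47°C (parcel cooler than environment)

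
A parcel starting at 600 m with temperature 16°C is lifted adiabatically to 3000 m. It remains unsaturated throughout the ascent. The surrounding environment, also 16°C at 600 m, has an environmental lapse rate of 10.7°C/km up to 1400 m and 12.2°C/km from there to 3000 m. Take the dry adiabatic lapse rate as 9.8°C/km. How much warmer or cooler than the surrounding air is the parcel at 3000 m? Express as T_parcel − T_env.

Parcel:
  600 → 3000 m (dry, 9.8°C/km): ΔT = -9.8 × 2.4 = -23.52°C → T = -7.52°C
Environment:
  600 → 1400 m (environment, lower layer, 10.7°C/km): ΔT = -10.7 × 0.8 = -8.56°C → T = 7.44°C
  1400 → 3000 m (environment, upper layer, 12.2°C/km): ΔT = -12.2 × 1.6 = -19.52°C → T = -12.08°C
T_parcel − T_env = -7.52 − (-12.08) = +4.56°C

+4.56°C (parcel warmer than environment)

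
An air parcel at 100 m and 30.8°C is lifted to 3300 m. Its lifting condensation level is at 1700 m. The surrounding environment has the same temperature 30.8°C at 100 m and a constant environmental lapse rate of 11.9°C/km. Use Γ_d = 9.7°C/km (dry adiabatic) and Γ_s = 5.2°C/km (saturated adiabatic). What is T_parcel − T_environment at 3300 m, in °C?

+14.24°C (parcel warmer than environment)

Parcel:
  From 100 m to 1700 m (dry): cools by 9.7 × 1.6 = 15.52°C, giving 15.28°C.
  From 1700 m to 3300 m (saturated): cools by 5.2 × 1.6 = 8.32°C, giving 6.96°C.
Environment:
  From 100 m to 3300 m (environment): cools by 11.9 × 3.2 = 38.08°C, giving -7.28°C.
T_parcel − T_env = 6.96 − (-7.28) = +14.24°C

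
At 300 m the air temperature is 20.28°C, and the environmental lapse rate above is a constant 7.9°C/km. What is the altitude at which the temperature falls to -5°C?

3500 m

Height above start = (20.28 − (-5)) / 7.9 = 3.2 km
Altitude = 300 m + 3200 m = 3500 m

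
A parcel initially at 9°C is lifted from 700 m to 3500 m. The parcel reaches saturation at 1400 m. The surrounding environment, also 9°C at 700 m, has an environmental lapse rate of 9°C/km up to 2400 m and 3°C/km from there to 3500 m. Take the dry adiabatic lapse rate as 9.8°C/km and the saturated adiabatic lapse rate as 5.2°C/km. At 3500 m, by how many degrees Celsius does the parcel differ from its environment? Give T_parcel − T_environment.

+0.82°C (parcel warmer than environment)

Parcel:
  Dry to 1400 m: -9.8 × 0.7 km = -6.86°C, so T = 2.14°C.
  Saturated to 3500 m: -5.2 × 2.1 km = -10.92°C, so T = -8.78°C.
Environment:
  Environment, lower layer to 2400 m: -9 × 1.7 km = -15.3°C, so T = -6.3°C.
  Environment, upper layer to 3500 m: -3 × 1.1 km = -3.3°C, so T = -9.6°C.
T_parcel − T_env = -8.78 − (-9.6) = +0.82°C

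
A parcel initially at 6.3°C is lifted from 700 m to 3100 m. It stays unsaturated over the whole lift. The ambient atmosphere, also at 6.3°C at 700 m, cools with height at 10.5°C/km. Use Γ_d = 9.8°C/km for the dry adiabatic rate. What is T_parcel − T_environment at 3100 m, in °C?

+1.68°C (parcel warmer than environment)

Parcel:
  700 → 3100 m (dry, 9.8°C/km): ΔT = -9.8 × 2.4 = -23.52°C → T = -17.22°C
Environment:
  700 → 3100 m (environment, 10.5°C/km): ΔT = -10.5 × 2.4 = -25.2°C → T = -18.9°C
T_parcel − T_env = -17.22 − (-18.9) = +1.68°C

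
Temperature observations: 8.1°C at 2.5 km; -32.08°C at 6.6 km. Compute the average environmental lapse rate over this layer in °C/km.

Γ = −ΔT/Δz = (8.1 − (-32.08)) / (6600 − 2500) m
  = 40.18°C / 4.1 km = 9.8°C/km

9.8°C/km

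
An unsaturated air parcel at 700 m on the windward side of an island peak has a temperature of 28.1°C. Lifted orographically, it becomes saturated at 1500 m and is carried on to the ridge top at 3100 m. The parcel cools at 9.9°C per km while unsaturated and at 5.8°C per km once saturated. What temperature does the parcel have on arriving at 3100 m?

10.9°C

From 700 m to 1500 m (dry): cools by 9.9 × 0.8 = 7.92°C, giving 20.18°C.
From 1500 m to 3100 m (saturated): cools by 5.8 × 1.6 = 9.28°C, giving 10.9°C.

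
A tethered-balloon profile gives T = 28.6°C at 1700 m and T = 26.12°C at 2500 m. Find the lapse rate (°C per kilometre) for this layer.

Γ = −ΔT/Δz = (28.6 − 26.12) / (2500 − 1700) m
  = 2.48°C / 0.8 km = 3.1°C/km

3.1°C/km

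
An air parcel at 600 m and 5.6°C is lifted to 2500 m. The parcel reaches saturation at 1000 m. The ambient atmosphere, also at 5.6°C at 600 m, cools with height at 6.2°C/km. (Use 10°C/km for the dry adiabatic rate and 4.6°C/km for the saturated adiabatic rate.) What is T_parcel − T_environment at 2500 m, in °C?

Parcel:
  From 600 m to 1000 m (dry): cools by 10 × 0.4 = 4°C, giving 1.6°C.
  From 1000 m to 2500 m (saturated): cools by 4.6 × 1.5 = 6.9°C, giving -5.3°C.
Environment:
  From 600 m to 2500 m (environment): cools by 6.2 × 1.9 = 11.78°C, giving -6.18°C.
T_parcel − T_env = -5.3 − (-6.18) = +0.88°C

+0.88°C (parcel warmer than environment)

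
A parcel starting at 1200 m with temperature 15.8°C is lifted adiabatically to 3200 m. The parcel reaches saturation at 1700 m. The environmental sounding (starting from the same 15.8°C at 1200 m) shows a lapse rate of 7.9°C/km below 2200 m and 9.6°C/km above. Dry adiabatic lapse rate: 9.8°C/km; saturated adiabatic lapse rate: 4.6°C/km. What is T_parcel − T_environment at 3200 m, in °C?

Parcel:
  1200–1700 m, dry: Δz = 0.5 km ⇒ ΔT = -4.9°C; T = 10.9°C
  1700–3200 m, saturated: Δz = 1.5 km ⇒ ΔT = -6.9°C; T = 4°C
Environment:
  1200–2200 m, environment, lower layer: Δz = 1 km ⇒ ΔT = -7.9°C; T = 7.9°C
  2200–3200 m, environment, upper layer: Δz = 1 km ⇒ ΔT = -9.6°C; T = -1.7°C
T_parcel − T_env = 4 − (-1.7) = +5.7°C

+5.7°C (parcel warmer than environment)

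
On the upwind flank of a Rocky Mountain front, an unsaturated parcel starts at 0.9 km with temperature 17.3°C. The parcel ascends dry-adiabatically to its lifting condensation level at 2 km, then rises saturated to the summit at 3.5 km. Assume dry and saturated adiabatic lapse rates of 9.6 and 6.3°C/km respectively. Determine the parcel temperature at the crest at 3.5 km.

900 → 2000 m (dry, 9.6°C/km): ΔT = -9.6 × 1.1 = -10.56°C → T = 6.74°C
2000 → 3500 m (saturated, 6.3°C/km): ΔT = -6.3 × 1.5 = -9.45°C → T = -2.71°C

-2.71°C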